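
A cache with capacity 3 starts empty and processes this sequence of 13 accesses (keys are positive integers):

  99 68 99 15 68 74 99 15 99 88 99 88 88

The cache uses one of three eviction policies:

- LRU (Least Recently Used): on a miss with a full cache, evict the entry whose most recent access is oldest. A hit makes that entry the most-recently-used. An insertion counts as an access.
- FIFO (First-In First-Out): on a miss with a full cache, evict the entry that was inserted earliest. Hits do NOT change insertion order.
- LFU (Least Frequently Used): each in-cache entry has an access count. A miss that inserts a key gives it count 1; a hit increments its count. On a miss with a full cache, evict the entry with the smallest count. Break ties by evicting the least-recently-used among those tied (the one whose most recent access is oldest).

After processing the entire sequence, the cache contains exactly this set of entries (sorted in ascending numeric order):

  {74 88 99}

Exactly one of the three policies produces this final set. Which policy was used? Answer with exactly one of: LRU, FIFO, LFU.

Simulating under each policy and comparing final sets:
  LRU: final set = {15 88 99} -> differs
  FIFO: final set = {74 88 99} -> MATCHES target
  LFU: final set = {68 88 99} -> differs
Only FIFO produces the target set.

Answer: FIFO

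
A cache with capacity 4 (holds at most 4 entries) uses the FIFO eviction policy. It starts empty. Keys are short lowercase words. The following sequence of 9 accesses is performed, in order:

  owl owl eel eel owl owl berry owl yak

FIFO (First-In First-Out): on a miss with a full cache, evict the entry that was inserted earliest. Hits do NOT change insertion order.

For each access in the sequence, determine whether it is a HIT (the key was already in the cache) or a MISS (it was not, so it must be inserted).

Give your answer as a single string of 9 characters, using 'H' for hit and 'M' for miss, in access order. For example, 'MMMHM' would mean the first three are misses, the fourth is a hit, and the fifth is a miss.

FIFO simulation (capacity=4):
  1. access owl: MISS. Cache (old->new): [owl]
  2. access owl: HIT. Cache (old->new): [owl]
  3. access eel: MISS. Cache (old->new): [owl eel]
  4. access eel: HIT. Cache (old->new): [owl eel]
  5. access owl: HIT. Cache (old->new): [owl eel]
  6. access owl: HIT. Cache (old->new): [owl eel]
  7. access berry: MISS. Cache (old->new): [owl eel berry]
  8. access owl: HIT. Cache (old->new): [owl eel berry]
  9. access yak: MISS. Cache (old->new): [owl eel berry yak]
Total: 5 hits, 4 misses, 0 evictions

Answer: MHMHHHMHM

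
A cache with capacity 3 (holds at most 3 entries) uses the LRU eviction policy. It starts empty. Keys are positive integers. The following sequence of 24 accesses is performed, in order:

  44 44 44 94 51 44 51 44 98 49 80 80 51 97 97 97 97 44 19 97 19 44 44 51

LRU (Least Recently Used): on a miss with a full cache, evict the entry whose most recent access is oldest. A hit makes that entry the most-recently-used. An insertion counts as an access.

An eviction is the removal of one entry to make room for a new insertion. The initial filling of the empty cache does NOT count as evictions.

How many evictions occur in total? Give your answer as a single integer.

Answer: 8

Derivation:
LRU simulation (capacity=3):
  1. access 44: MISS. Cache (LRU->MRU): [44]
  2. access 44: HIT. Cache (LRU->MRU): [44]
  3. access 44: HIT. Cache (LRU->MRU): [44]
  4. access 94: MISS. Cache (LRU->MRU): [44 94]
  5. access 51: MISS. Cache (LRU->MRU): [44 94 51]
  6. access 44: HIT. Cache (LRU->MRU): [94 51 44]
  7. access 51: HIT. Cache (LRU->MRU): [94 44 51]
  8. access 44: HIT. Cache (LRU->MRU): [94 51 44]
  9. access 98: MISS, evict 94. Cache (LRU->MRU): [51 44 98]
  10. access 49: MISS, evict 51. Cache (LRU->MRU): [44 98 49]
  11. access 80: MISS, evict 44. Cache (LRU->MRU): [98 49 80]
  12. access 80: HIT. Cache (LRU->MRU): [98 49 80]
  13. access 51: MISS, evict 98. Cache (LRU->MRU): [49 80 51]
  14. access 97: MISS, evict 49. Cache (LRU->MRU): [80 51 97]
  15. access 97: HIT. Cache (LRU->MRU): [80 51 97]
  16. access 97: HIT. Cache (LRU->MRU): [80 51 97]
  17. access 97: HIT. Cache (LRU->MRU): [80 51 97]
  18. access 44: MISS, evict 80. Cache (LRU->MRU): [51 97 44]
  19. access 19: MISS, evict 51. Cache (LRU->MRU): [97 44 19]
  20. access 97: HIT. Cache (LRU->MRU): [44 19 97]
  21. access 19: HIT. Cache (LRU->MRU): [44 97 19]
  22. access 44: HIT. Cache (LRU->MRU): [97 19 44]
  23. access 44: HIT. Cache (LRU->MRU): [97 19 44]
  24. access 51: MISS, evict 97. Cache (LRU->MRU): [19 44 51]
Total: 13 hits, 11 misses, 8 evictions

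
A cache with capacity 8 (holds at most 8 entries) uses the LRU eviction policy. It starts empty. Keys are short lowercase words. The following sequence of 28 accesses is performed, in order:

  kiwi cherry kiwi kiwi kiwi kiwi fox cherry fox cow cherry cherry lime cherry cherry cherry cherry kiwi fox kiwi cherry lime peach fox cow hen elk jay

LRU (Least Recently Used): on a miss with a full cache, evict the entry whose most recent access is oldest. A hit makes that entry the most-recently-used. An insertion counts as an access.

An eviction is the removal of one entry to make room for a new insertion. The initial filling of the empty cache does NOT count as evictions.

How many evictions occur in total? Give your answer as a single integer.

Answer: 1

Derivation:
LRU simulation (capacity=8):
  1. access kiwi: MISS. Cache (LRU->MRU): [kiwi]
  2. access cherry: MISS. Cache (LRU->MRU): [kiwi cherry]
  3. access kiwi: HIT. Cache (LRU->MRU): [cherry kiwi]
  4. access kiwi: HIT. Cache (LRU->MRU): [cherry kiwi]
  5. access kiwi: HIT. Cache (LRU->MRU): [cherry kiwi]
  6. access kiwi: HIT. Cache (LRU->MRU): [cherry kiwi]
  7. access fox: MISS. Cache (LRU->MRU): [cherry kiwi fox]
  8. access cherry: HIT. Cache (LRU->MRU): [kiwi fox cherry]
  9. access fox: HIT. Cache (LRU->MRU): [kiwi cherry fox]
  10. access cow: MISS. Cache (LRU->MRU): [kiwi cherry fox cow]
  11. access cherry: HIT. Cache (LRU->MRU): [kiwi fox cow cherry]
  12. access cherry: HIT. Cache (LRU->MRU): [kiwi fox cow cherry]
  13. access lime: MISS. Cache (LRU->MRU): [kiwi fox cow cherry lime]
  14. access cherry: HIT. Cache (LRU->MRU): [kiwi fox cow lime cherry]
  15. access cherry: HIT. Cache (LRU->MRU): [kiwi fox cow lime cherry]
  16. access cherry: HIT. Cache (LRU->MRU): [kiwi fox cow lime cherry]
  17. access cherry: HIT. Cache (LRU->MRU): [kiwi fox cow lime cherry]
  18. access kiwi: HIT. Cache (LRU->MRU): [fox cow lime cherry kiwi]
  19. access fox: HIT. Cache (LRU->MRU): [cow lime cherry kiwi fox]
  20. access kiwi: HIT. Cache (LRU->MRU): [cow lime cherry fox kiwi]
  21. access cherry: HIT. Cache (LRU->MRU): [cow lime fox kiwi cherry]
  22. access lime: HIT. Cache (LRU->MRU): [cow fox kiwi cherry lime]
  23. access peach: MISS. Cache (LRU->MRU): [cow fox kiwi cherry lime peach]
  24. access fox: HIT. Cache (LRU->MRU): [cow kiwi cherry lime peach fox]
  25. access cow: HIT. Cache (LRU->MRU): [kiwi cherry lime peach fox cow]
  26. access hen: MISS. Cache (LRU->MRU): [kiwi cherry lime peach fox cow hen]
  27. access elk: MISS. Cache (LRU->MRU): [kiwi cherry lime peach fox cow hen elk]
  28. access jay: MISS, evict kiwi. Cache (LRU->MRU): [cherry lime peach fox cow hen elk jay]
Total: 19 hits, 9 misses, 1 evictions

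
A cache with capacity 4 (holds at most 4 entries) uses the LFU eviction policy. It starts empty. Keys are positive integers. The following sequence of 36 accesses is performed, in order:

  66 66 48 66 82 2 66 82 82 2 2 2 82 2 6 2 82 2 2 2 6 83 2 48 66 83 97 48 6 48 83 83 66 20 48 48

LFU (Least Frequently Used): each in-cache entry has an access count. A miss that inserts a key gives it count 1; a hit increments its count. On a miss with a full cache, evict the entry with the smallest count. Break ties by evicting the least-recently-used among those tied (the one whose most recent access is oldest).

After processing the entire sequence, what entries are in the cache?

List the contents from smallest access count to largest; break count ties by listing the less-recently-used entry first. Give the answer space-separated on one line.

Answer: 48 82 66 2

Derivation:
LFU simulation (capacity=4):
  1. access 66: MISS. Cache: [66(c=1)]
  2. access 66: HIT, count now 2. Cache: [66(c=2)]
  3. access 48: MISS. Cache: [48(c=1) 66(c=2)]
  4. access 66: HIT, count now 3. Cache: [48(c=1) 66(c=3)]
  5. access 82: MISS. Cache: [48(c=1) 82(c=1) 66(c=3)]
  6. access 2: MISS. Cache: [48(c=1) 82(c=1) 2(c=1) 66(c=3)]
  7. access 66: HIT, count now 4. Cache: [48(c=1) 82(c=1) 2(c=1) 66(c=4)]
  8. access 82: HIT, count now 2. Cache: [48(c=1) 2(c=1) 82(c=2) 66(c=4)]
  9. access 82: HIT, count now 3. Cache: [48(c=1) 2(c=1) 82(c=3) 66(c=4)]
  10. access 2: HIT, count now 2. Cache: [48(c=1) 2(c=2) 82(c=3) 66(c=4)]
  11. access 2: HIT, count now 3. Cache: [48(c=1) 82(c=3) 2(c=3) 66(c=4)]
  12. access 2: HIT, count now 4. Cache: [48(c=1) 82(c=3) 66(c=4) 2(c=4)]
  13. access 82: HIT, count now 4. Cache: [48(c=1) 66(c=4) 2(c=4) 82(c=4)]
  14. access 2: HIT, count now 5. Cache: [48(c=1) 66(c=4) 82(c=4) 2(c=5)]
  15. access 6: MISS, evict 48(c=1). Cache: [6(c=1) 66(c=4) 82(c=4) 2(c=5)]
  16. access 2: HIT, count now 6. Cache: [6(c=1) 66(c=4) 82(c=4) 2(c=6)]
  17. access 82: HIT, count now 5. Cache: [6(c=1) 66(c=4) 82(c=5) 2(c=6)]
  18. access 2: HIT, count now 7. Cache: [6(c=1) 66(c=4) 82(c=5) 2(c=7)]
  19. access 2: HIT, count now 8. Cache: [6(c=1) 66(c=4) 82(c=5) 2(c=8)]
  20. access 2: HIT, count now 9. Cache: [6(c=1) 66(c=4) 82(c=5) 2(c=9)]
  21. access 6: HIT, count now 2. Cache: [6(c=2) 66(c=4) 82(c=5) 2(c=9)]
  22. access 83: MISS, evict 6(c=2). Cache: [83(c=1) 66(c=4) 82(c=5) 2(c=9)]
  23. access 2: HIT, count now 10. Cache: [83(c=1) 66(c=4) 82(c=5) 2(c=10)]
  24. access 48: MISS, evict 83(c=1). Cache: [48(c=1) 66(c=4) 82(c=5) 2(c=10)]
  25. access 66: HIT, count now 5. Cache: [48(c=1) 82(c=5) 66(c=5) 2(c=10)]
  26. access 83: MISS, evict 48(c=1). Cache: [83(c=1) 82(c=5) 66(c=5) 2(c=10)]
  27. access 97: MISS, evict 83(c=1). Cache: [97(c=1) 82(c=5) 66(c=5) 2(c=10)]
  28. access 48: MISS, evict 97(c=1). Cache: [48(c=1) 82(c=5) 66(c=5) 2(c=10)]
  29. access 6: MISS, evict 48(c=1). Cache: [6(c=1) 82(c=5) 66(c=5) 2(c=10)]
  30. access 48: MISS, evict 6(c=1). Cache: [48(c=1) 82(c=5) 66(c=5) 2(c=10)]
  31. access 83: MISS, evict 48(c=1). Cache: [83(c=1) 82(c=5) 66(c=5) 2(c=10)]
  32. access 83: HIT, count now 2. Cache: [83(c=2) 82(c=5) 66(c=5) 2(c=10)]
  33. access 66: HIT, count now 6. Cache: [83(c=2) 82(c=5) 66(c=6) 2(c=10)]
  34. access 20: MISS, evict 83(c=2). Cache: [20(c=1) 82(c=5) 66(c=6) 2(c=10)]
  35. access 48: MISS, evict 20(c=1). Cache: [48(c=1) 82(c=5) 66(c=6) 2(c=10)]
  36. access 48: HIT, count now 2. Cache: [48(c=2) 82(c=5) 66(c=6) 2(c=10)]
Total: 21 hits, 15 misses, 11 evictions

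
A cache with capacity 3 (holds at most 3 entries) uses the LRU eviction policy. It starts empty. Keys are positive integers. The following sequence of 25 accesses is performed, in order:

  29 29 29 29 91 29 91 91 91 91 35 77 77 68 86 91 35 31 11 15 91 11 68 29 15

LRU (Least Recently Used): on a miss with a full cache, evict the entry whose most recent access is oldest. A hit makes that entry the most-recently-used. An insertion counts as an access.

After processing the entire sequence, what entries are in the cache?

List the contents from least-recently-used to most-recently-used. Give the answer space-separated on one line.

Answer: 68 29 15

Derivation:
LRU simulation (capacity=3):
  1. access 29: MISS. Cache (LRU->MRU): [29]
  2. access 29: HIT. Cache (LRU->MRU): [29]
  3. access 29: HIT. Cache (LRU->MRU): [29]
  4. access 29: HIT. Cache (LRU->MRU): [29]
  5. access 91: MISS. Cache (LRU->MRU): [29 91]
  6. access 29: HIT. Cache (LRU->MRU): [91 29]
  7. access 91: HIT. Cache (LRU->MRU): [29 91]
  8. access 91: HIT. Cache (LRU->MRU): [29 91]
  9. access 91: HIT. Cache (LRU->MRU): [29 91]
  10. access 91: HIT. Cache (LRU->MRU): [29 91]
  11. access 35: MISS. Cache (LRU->MRU): [29 91 35]
  12. access 77: MISS, evict 29. Cache (LRU->MRU): [91 35 77]
  13. access 77: HIT. Cache (LRU->MRU): [91 35 77]
  14. access 68: MISS, evict 91. Cache (LRU->MRU): [35 77 68]
  15. access 86: MISS, evict 35. Cache (LRU->MRU): [77 68 86]
  16. access 91: MISS, evict 77. Cache (LRU->MRU): [68 86 91]
  17. access 35: MISS, evict 68. Cache (LRU->MRU): [86 91 35]
  18. access 31: MISS, evict 86. Cache (LRU->MRU): [91 35 31]
  19. access 11: MISS, evict 91. Cache (LRU->MRU): [35 31 11]
  20. access 15: MISS, evict 35. Cache (LRU->MRU): [31 11 15]
  21. access 91: MISS, evict 31. Cache (LRU->MRU): [11 15 91]
  22. access 11: HIT. Cache (LRU->MRU): [15 91 11]
  23. access 68: MISS, evict 15. Cache (LRU->MRU): [91 11 68]
  24. access 29: MISS, evict 91. Cache (LRU->MRU): [11 68 29]
  25. access 15: MISS, evict 11. Cache (LRU->MRU): [68 29 15]
Total: 10 hits, 15 misses, 12 evictions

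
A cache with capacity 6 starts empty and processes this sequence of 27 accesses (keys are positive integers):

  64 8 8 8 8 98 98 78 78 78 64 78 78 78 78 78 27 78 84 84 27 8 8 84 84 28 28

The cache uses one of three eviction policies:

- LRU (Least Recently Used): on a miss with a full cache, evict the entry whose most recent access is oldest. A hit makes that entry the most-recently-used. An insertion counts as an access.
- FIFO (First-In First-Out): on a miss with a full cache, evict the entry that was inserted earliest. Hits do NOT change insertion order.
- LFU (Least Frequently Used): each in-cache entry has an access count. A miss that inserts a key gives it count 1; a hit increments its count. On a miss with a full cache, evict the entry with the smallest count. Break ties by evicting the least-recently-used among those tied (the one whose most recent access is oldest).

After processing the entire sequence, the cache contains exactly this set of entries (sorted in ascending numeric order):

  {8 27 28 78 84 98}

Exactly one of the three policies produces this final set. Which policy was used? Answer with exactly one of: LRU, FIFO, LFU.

Answer: FIFO

Derivation:
Simulating under each policy and comparing final sets:
  LRU: final set = {8 27 28 64 78 84} -> differs
  FIFO: final set = {8 27 28 78 84 98} -> MATCHES target
  LFU: final set = {8 27 28 64 78 84} -> differs
Only FIFO produces the target set.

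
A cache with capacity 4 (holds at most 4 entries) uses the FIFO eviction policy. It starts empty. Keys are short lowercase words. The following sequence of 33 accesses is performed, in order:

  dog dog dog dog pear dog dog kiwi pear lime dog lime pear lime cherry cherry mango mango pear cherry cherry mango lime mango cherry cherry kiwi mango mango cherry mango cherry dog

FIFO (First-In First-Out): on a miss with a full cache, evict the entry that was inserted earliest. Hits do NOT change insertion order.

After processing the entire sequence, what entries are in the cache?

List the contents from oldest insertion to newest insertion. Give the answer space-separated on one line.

Answer: mango pear kiwi dog

Derivation:
FIFO simulation (capacity=4):
  1. access dog: MISS. Cache (old->new): [dog]
  2. access dog: HIT. Cache (old->new): [dog]
  3. access dog: HIT. Cache (old->new): [dog]
  4. access dog: HIT. Cache (old->new): [dog]
  5. access pear: MISS. Cache (old->new): [dog pear]
  6. access dog: HIT. Cache (old->new): [dog pear]
  7. access dog: HIT. Cache (old->new): [dog pear]
  8. access kiwi: MISS. Cache (old->new): [dog pear kiwi]
  9. access pear: HIT. Cache (old->new): [dog pear kiwi]
  10. access lime: MISS. Cache (old->new): [dog pear kiwi lime]
  11. access dog: HIT. Cache (old->new): [dog pear kiwi lime]
  12. access lime: HIT. Cache (old->new): [dog pear kiwi lime]
  13. access pear: HIT. Cache (old->new): [dog pear kiwi lime]
  14. access lime: HIT. Cache (old->new): [dog pear kiwi lime]
  15. access cherry: MISS, evict dog. Cache (old->new): [pear kiwi lime cherry]
  16. access cherry: HIT. Cache (old->new): [pear kiwi lime cherry]
  17. access mango: MISS, evict pear. Cache (old->new): [kiwi lime cherry mango]
  18. access mango: HIT. Cache (old->new): [kiwi lime cherry mango]
  19. access pear: MISS, evict kiwi. Cache (old->new): [lime cherry mango pear]
  20. access cherry: HIT. Cache (old->new): [lime cherry mango pear]
  21. access cherry: HIT. Cache (old->new): [lime cherry mango pear]
  22. access mango: HIT. Cache (old->new): [lime cherry mango pear]
  23. access lime: HIT. Cache (old->new): [lime cherry mango pear]
  24. access mango: HIT. Cache (old->new): [lime cherry mango pear]
  25. access cherry: HIT. Cache (old->new): [lime cherry mango pear]
  26. access cherry: HIT. Cache (old->new): [lime cherry mango pear]
  27. access kiwi: MISS, evict lime. Cache (old->new): [cherry mango pear kiwi]
  28. access mango: HIT. Cache (old->new): [cherry mango pear kiwi]
  29. access mango: HIT. Cache (old->new): [cherry mango pear kiwi]
  30. access cherry: HIT. Cache (old->new): [cherry mango pear kiwi]
  31. access mango: HIT. Cache (old->new): [cherry mango pear kiwi]
  32. access cherry: HIT. Cache (old->new): [cherry mango pear kiwi]
  33. access dog: MISS, evict cherry. Cache (old->new): [mango pear kiwi dog]
Total: 24 hits, 9 misses, 5 evictions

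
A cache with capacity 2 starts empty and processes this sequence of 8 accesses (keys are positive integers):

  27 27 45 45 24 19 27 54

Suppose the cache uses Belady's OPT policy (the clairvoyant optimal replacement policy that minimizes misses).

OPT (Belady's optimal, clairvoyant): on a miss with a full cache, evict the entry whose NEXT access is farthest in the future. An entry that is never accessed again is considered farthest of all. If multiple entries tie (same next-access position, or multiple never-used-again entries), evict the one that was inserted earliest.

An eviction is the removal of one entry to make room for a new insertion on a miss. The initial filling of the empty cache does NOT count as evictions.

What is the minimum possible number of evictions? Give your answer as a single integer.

Answer: 3

Derivation:
OPT (Belady) simulation (capacity=2):
  1. access 27: MISS. Cache: [27]
  2. access 27: HIT. Next use of 27: step 7. Cache: [27]
  3. access 45: MISS. Cache: [27 45]
  4. access 45: HIT. Next use of 45: never. Cache: [27 45]
  5. access 24: MISS, evict 45 (next use: never). Cache: [27 24]
  6. access 19: MISS, evict 24 (next use: never). Cache: [27 19]
  7. access 27: HIT. Next use of 27: never. Cache: [27 19]
  8. access 54: MISS, evict 27 (next use: never). Cache: [19 54]
Total: 3 hits, 5 misses, 3 evictions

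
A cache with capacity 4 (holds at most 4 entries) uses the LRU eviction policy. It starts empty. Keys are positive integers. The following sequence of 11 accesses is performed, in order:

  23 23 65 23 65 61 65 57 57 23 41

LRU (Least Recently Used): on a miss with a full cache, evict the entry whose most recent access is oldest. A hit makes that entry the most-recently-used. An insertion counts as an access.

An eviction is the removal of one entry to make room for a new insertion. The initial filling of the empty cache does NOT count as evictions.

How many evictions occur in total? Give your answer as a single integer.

LRU simulation (capacity=4):
  1. access 23: MISS. Cache (LRU->MRU): [23]
  2. access 23: HIT. Cache (LRU->MRU): [23]
  3. access 65: MISS. Cache (LRU->MRU): [23 65]
  4. access 23: HIT. Cache (LRU->MRU): [65 23]
  5. access 65: HIT. Cache (LRU->MRU): [23 65]
  6. access 61: MISS. Cache (LRU->MRU): [23 65 61]
  7. access 65: HIT. Cache (LRU->MRU): [23 61 65]
  8. access 57: MISS. Cache (LRU->MRU): [23 61 65 57]
  9. access 57: HIT. Cache (LRU->MRU): [23 61 65 57]
  10. access 23: HIT. Cache (LRU->MRU): [61 65 57 23]
  11. access 41: MISS, evict 61. Cache (LRU->MRU): [65 57 23 41]
Total: 6 hits, 5 misses, 1 evictions

Answer: 1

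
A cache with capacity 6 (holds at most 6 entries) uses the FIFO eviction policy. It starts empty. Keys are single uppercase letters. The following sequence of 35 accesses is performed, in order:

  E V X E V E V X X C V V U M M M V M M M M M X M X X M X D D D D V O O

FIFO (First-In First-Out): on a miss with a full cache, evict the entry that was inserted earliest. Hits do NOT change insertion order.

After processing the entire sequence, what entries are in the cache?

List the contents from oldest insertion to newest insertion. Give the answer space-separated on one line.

FIFO simulation (capacity=6):
  1. access E: MISS. Cache (old->new): [E]
  2. access V: MISS. Cache (old->new): [E V]
  3. access X: MISS. Cache (old->new): [E V X]
  4. access E: HIT. Cache (old->new): [E V X]
  5. access V: HIT. Cache (old->new): [E V X]
  6. access E: HIT. Cache (old->new): [E V X]
  7. access V: HIT. Cache (old->new): [E V X]
  8. access X: HIT. Cache (old->new): [E V X]
  9. access X: HIT. Cache (old->new): [E V X]
  10. access C: MISS. Cache (old->new): [E V X C]
  11. access V: HIT. Cache (old->new): [E V X C]
  12. access V: HIT. Cache (old->new): [E V X C]
  13. access U: MISS. Cache (old->new): [E V X C U]
  14. access M: MISS. Cache (old->new): [E V X C U M]
  15. access M: HIT. Cache (old->new): [E V X C U M]
  16. access M: HIT. Cache (old->new): [E V X C U M]
  17. access V: HIT. Cache (old->new): [E V X C U M]
  18. access M: HIT. Cache (old->new): [E V X C U M]
  19. access M: HIT. Cache (old->new): [E V X C U M]
  20. access M: HIT. Cache (old->new): [E V X C U M]
  21. access M: HIT. Cache (old->new): [E V X C U M]
  22. access M: HIT. Cache (old->new): [E V X C U M]
  23. access X: HIT. Cache (old->new): [E V X C U M]
  24. access M: HIT. Cache (old->new): [E V X C U M]
  25. access X: HIT. Cache (old->new): [E V X C U M]
  26. access X: HIT. Cache (old->new): [E V X C U M]
  27. access M: HIT. Cache (old->new): [E V X C U M]
  28. access X: HIT. Cache (old->new): [E V X C U M]
  29. access D: MISS, evict E. Cache (old->new): [V X C U M D]
  30. access D: HIT. Cache (old->new): [V X C U M D]
  31. access D: HIT. Cache (old->new): [V X C U M D]
  32. access D: HIT. Cache (old->new): [V X C U M D]
  33. access V: HIT. Cache (old->new): [V X C U M D]
  34. access O: MISS, evict V. Cache (old->new): [X C U M D O]
  35. access O: HIT. Cache (old->new): [X C U M D O]
Total: 27 hits, 8 misses, 2 evictions

Answer: X C U M D O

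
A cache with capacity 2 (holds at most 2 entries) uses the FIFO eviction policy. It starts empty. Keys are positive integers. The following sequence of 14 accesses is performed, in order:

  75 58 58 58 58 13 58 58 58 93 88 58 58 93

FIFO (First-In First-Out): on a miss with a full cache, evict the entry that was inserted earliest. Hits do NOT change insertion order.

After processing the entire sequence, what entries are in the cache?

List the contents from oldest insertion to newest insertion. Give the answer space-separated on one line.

Answer: 58 93

Derivation:
FIFO simulation (capacity=2):
  1. access 75: MISS. Cache (old->new): [75]
  2. access 58: MISS. Cache (old->new): [75 58]
  3. access 58: HIT. Cache (old->new): [75 58]
  4. access 58: HIT. Cache (old->new): [75 58]
  5. access 58: HIT. Cache (old->new): [75 58]
  6. access 13: MISS, evict 75. Cache (old->new): [58 13]
  7. access 58: HIT. Cache (old->new): [58 13]
  8. access 58: HIT. Cache (old->new): [58 13]
  9. access 58: HIT. Cache (old->new): [58 13]
  10. access 93: MISS, evict 58. Cache (old->new): [13 93]
  11. access 88: MISS, evict 13. Cache (old->new): [93 88]
  12. access 58: MISS, evict 93. Cache (old->new): [88 58]
  13. access 58: HIT. Cache (old->new): [88 58]
  14. access 93: MISS, evict 88. Cache (old->new): [58 93]
Total: 7 hits, 7 misses, 5 evictions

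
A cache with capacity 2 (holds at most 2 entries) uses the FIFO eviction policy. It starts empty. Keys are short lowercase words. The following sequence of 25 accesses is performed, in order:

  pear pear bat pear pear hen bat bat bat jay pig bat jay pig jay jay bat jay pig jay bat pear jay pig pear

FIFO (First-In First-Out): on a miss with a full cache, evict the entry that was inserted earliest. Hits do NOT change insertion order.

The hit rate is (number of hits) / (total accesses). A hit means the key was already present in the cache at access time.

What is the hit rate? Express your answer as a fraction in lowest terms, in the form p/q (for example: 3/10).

Answer: 9/25

Derivation:
FIFO simulation (capacity=2):
  1. access pear: MISS. Cache (old->new): [pear]
  2. access pear: HIT. Cache (old->new): [pear]
  3. access bat: MISS. Cache (old->new): [pear bat]
  4. access pear: HIT. Cache (old->new): [pear bat]
  5. access pear: HIT. Cache (old->new): [pear bat]
  6. access hen: MISS, evict pear. Cache (old->new): [bat hen]
  7. access bat: HIT. Cache (old->new): [bat hen]
  8. access bat: HIT. Cache (old->new): [bat hen]
  9. access bat: HIT. Cache (old->new): [bat hen]
  10. access jay: MISS, evict bat. Cache (old->new): [hen jay]
  11. access pig: MISS, evict hen. Cache (old->new): [jay pig]
  12. access bat: MISS, evict jay. Cache (old->new): [pig bat]
  13. access jay: MISS, evict pig. Cache (old->new): [bat jay]
  14. access pig: MISS, evict bat. Cache (old->new): [jay pig]
  15. access jay: HIT. Cache (old->new): [jay pig]
  16. access jay: HIT. Cache (old->new): [jay pig]
  17. access bat: MISS, evict jay. Cache (old->new): [pig bat]
  18. access jay: MISS, evict pig. Cache (old->new): [bat jay]
  19. access pig: MISS, evict bat. Cache (old->new): [jay pig]
  20. access jay: HIT. Cache (old->new): [jay pig]
  21. access bat: MISS, evict jay. Cache (old->new): [pig bat]
  22. access pear: MISS, evict pig. Cache (old->new): [bat pear]
  23. access jay: MISS, evict bat. Cache (old->new): [pear jay]
  24. access pig: MISS, evict pear. Cache (old->new): [jay pig]
  25. access pear: MISS, evict jay. Cache (old->new): [pig pear]
Total: 9 hits, 16 misses, 14 evictions

Hit rate = 9/25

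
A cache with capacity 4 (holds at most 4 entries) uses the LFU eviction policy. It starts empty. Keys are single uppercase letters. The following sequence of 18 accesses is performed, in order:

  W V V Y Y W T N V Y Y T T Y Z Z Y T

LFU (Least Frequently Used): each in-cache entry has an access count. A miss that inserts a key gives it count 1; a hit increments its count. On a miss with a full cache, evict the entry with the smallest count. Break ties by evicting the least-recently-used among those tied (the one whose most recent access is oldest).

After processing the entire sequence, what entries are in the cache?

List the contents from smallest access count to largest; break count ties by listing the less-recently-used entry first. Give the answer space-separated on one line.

LFU simulation (capacity=4):
  1. access W: MISS. Cache: [W(c=1)]
  2. access V: MISS. Cache: [W(c=1) V(c=1)]
  3. access V: HIT, count now 2. Cache: [W(c=1) V(c=2)]
  4. access Y: MISS. Cache: [W(c=1) Y(c=1) V(c=2)]
  5. access Y: HIT, count now 2. Cache: [W(c=1) V(c=2) Y(c=2)]
  6. access W: HIT, count now 2. Cache: [V(c=2) Y(c=2) W(c=2)]
  7. access T: MISS. Cache: [T(c=1) V(c=2) Y(c=2) W(c=2)]
  8. access N: MISS, evict T(c=1). Cache: [N(c=1) V(c=2) Y(c=2) W(c=2)]
  9. access V: HIT, count now 3. Cache: [N(c=1) Y(c=2) W(c=2) V(c=3)]
  10. access Y: HIT, count now 3. Cache: [N(c=1) W(c=2) V(c=3) Y(c=3)]
  11. access Y: HIT, count now 4. Cache: [N(c=1) W(c=2) V(c=3) Y(c=4)]
  12. access T: MISS, evict N(c=1). Cache: [T(c=1) W(c=2) V(c=3) Y(c=4)]
  13. access T: HIT, count now 2. Cache: [W(c=2) T(c=2) V(c=3) Y(c=4)]
  14. access Y: HIT, count now 5. Cache: [W(c=2) T(c=2) V(c=3) Y(c=5)]
  15. access Z: MISS, evict W(c=2). Cache: [Z(c=1) T(c=2) V(c=3) Y(c=5)]
  16. access Z: HIT, count now 2. Cache: [T(c=2) Z(c=2) V(c=3) Y(c=5)]
  17. access Y: HIT, count now 6. Cache: [T(c=2) Z(c=2) V(c=3) Y(c=6)]
  18. access T: HIT, count now 3. Cache: [Z(c=2) V(c=3) T(c=3) Y(c=6)]
Total: 11 hits, 7 misses, 3 evictions

Answer: Z V T Y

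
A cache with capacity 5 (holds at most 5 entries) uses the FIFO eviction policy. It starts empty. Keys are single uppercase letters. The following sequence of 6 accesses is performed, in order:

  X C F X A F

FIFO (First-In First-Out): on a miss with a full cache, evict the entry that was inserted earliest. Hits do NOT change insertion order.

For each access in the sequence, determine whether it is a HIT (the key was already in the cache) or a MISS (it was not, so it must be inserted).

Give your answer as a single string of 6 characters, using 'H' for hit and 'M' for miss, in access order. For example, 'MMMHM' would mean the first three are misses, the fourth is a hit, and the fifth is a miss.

FIFO simulation (capacity=5):
  1. access X: MISS. Cache (old->new): [X]
  2. access C: MISS. Cache (old->new): [X C]
  3. access F: MISS. Cache (old->new): [X C F]
  4. access X: HIT. Cache (old->new): [X C F]
  5. access A: MISS. Cache (old->new): [X C F A]
  6. access F: HIT. Cache (old->new): [X C F A]
Total: 2 hits, 4 misses, 0 evictions

Answer: MMMHMH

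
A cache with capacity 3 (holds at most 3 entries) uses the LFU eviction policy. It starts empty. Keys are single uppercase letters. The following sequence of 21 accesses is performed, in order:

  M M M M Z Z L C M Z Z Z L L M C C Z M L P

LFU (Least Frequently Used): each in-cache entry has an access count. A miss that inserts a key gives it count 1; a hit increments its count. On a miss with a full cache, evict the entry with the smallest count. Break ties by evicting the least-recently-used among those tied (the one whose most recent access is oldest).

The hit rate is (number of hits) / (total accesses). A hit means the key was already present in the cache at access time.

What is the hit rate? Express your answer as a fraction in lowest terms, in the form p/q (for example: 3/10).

LFU simulation (capacity=3):
  1. access M: MISS. Cache: [M(c=1)]
  2. access M: HIT, count now 2. Cache: [M(c=2)]
  3. access M: HIT, count now 3. Cache: [M(c=3)]
  4. access M: HIT, count now 4. Cache: [M(c=4)]
  5. access Z: MISS. Cache: [Z(c=1) M(c=4)]
  6. access Z: HIT, count now 2. Cache: [Z(c=2) M(c=4)]
  7. access L: MISS. Cache: [L(c=1) Z(c=2) M(c=4)]
  8. access C: MISS, evict L(c=1). Cache: [C(c=1) Z(c=2) M(c=4)]
  9. access M: HIT, count now 5. Cache: [C(c=1) Z(c=2) M(c=5)]
  10. access Z: HIT, count now 3. Cache: [C(c=1) Z(c=3) M(c=5)]
  11. access Z: HIT, count now 4. Cache: [C(c=1) Z(c=4) M(c=5)]
  12. access Z: HIT, count now 5. Cache: [C(c=1) M(c=5) Z(c=5)]
  13. access L: MISS, evict C(c=1). Cache: [L(c=1) M(c=5) Z(c=5)]
  14. access L: HIT, count now 2. Cache: [L(c=2) M(c=5) Z(c=5)]
  15. access M: HIT, count now 6. Cache: [L(c=2) Z(c=5) M(c=6)]
  16. access C: MISS, evict L(c=2). Cache: [C(c=1) Z(c=5) M(c=6)]
  17. access C: HIT, count now 2. Cache: [C(c=2) Z(c=5) M(c=6)]
  18. access Z: HIT, count now 6. Cache: [C(c=2) M(c=6) Z(c=6)]
  19. access M: HIT, count now 7. Cache: [C(c=2) Z(c=6) M(c=7)]
  20. access L: MISS, evict C(c=2). Cache: [L(c=1) Z(c=6) M(c=7)]
  21. access P: MISS, evict L(c=1). Cache: [P(c=1) Z(c=6) M(c=7)]
Total: 13 hits, 8 misses, 5 evictions

Hit rate = 13/21

Answer: 13/21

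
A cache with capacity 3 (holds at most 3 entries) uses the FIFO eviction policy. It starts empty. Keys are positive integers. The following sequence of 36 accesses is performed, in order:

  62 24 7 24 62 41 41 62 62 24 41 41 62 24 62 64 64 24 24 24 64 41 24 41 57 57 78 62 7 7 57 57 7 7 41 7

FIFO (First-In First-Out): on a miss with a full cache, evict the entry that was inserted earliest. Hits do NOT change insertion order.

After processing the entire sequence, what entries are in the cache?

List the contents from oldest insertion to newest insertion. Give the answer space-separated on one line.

FIFO simulation (capacity=3):
  1. access 62: MISS. Cache (old->new): [62]
  2. access 24: MISS. Cache (old->new): [62 24]
  3. access 7: MISS. Cache (old->new): [62 24 7]
  4. access 24: HIT. Cache (old->new): [62 24 7]
  5. access 62: HIT. Cache (old->new): [62 24 7]
  6. access 41: MISS, evict 62. Cache (old->new): [24 7 41]
  7. access 41: HIT. Cache (old->new): [24 7 41]
  8. access 62: MISS, evict 24. Cache (old->new): [7 41 62]
  9. access 62: HIT. Cache (old->new): [7 41 62]
  10. access 24: MISS, evict 7. Cache (old->new): [41 62 24]
  11. access 41: HIT. Cache (old->new): [41 62 24]
  12. access 41: HIT. Cache (old->new): [41 62 24]
  13. access 62: HIT. Cache (old->new): [41 62 24]
  14. access 24: HIT. Cache (old->new): [41 62 24]
  15. access 62: HIT. Cache (old->new): [41 62 24]
  16. access 64: MISS, evict 41. Cache (old->new): [62 24 64]
  17. access 64: HIT. Cache (old->new): [62 24 64]
  18. access 24: HIT. Cache (old->new): [62 24 64]
  19. access 24: HIT. Cache (old->new): [62 24 64]
  20. access 24: HIT. Cache (old->new): [62 24 64]
  21. access 64: HIT. Cache (old->new): [62 24 64]
  22. access 41: MISS, evict 62. Cache (old->new): [24 64 41]
  23. access 24: HIT. Cache (old->new): [24 64 41]
  24. access 41: HIT. Cache (old->new): [24 64 41]
  25. access 57: MISS, evict 24. Cache (old->new): [64 41 57]
  26. access 57: HIT. Cache (old->new): [64 41 57]
  27. access 78: MISS, evict 64. Cache (old->new): [41 57 78]
  28. access 62: MISS, evict 41. Cache (old->new): [57 78 62]
  29. access 7: MISS, evict 57. Cache (old->new): [78 62 7]
  30. access 7: HIT. Cache (old->new): [78 62 7]
  31. access 57: MISS, evict 78. Cache (old->new): [62 7 57]
  32. access 57: HIT. Cache (old->new): [62 7 57]
  33. access 7: HIT. Cache (old->new): [62 7 57]
  34. access 7: HIT. Cache (old->new): [62 7 57]
  35. access 41: MISS, evict 62. Cache (old->new): [7 57 41]
  36. access 7: HIT. Cache (old->new): [7 57 41]
Total: 22 hits, 14 misses, 11 evictions

Answer: 7 57 41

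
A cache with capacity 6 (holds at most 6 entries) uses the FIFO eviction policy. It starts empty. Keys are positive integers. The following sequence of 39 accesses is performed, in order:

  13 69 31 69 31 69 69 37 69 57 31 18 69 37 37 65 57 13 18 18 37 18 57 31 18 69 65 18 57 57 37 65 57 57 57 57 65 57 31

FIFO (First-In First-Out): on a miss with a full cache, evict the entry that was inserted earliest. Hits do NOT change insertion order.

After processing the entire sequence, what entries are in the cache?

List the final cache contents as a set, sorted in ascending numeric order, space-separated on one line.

Answer: 13 18 31 57 65 69

Derivation:
FIFO simulation (capacity=6):
  1. access 13: MISS. Cache (old->new): [13]
  2. access 69: MISS. Cache (old->new): [13 69]
  3. access 31: MISS. Cache (old->new): [13 69 31]
  4. access 69: HIT. Cache (old->new): [13 69 31]
  5. access 31: HIT. Cache (old->new): [13 69 31]
  6. access 69: HIT. Cache (old->new): [13 69 31]
  7. access 69: HIT. Cache (old->new): [13 69 31]
  8. access 37: MISS. Cache (old->new): [13 69 31 37]
  9. access 69: HIT. Cache (old->new): [13 69 31 37]
  10. access 57: MISS. Cache (old->new): [13 69 31 37 57]
  11. access 31: HIT. Cache (old->new): [13 69 31 37 57]
  12. access 18: MISS. Cache (old->new): [13 69 31 37 57 18]
  13. access 69: HIT. Cache (old->new): [13 69 31 37 57 18]
  14. access 37: HIT. Cache (old->new): [13 69 31 37 57 18]
  15. access 37: HIT. Cache (old->new): [13 69 31 37 57 18]
  16. access 65: MISS, evict 13. Cache (old->new): [69 31 37 57 18 65]
  17. access 57: HIT. Cache (old->new): [69 31 37 57 18 65]
  18. access 13: MISS, evict 69. Cache (old->new): [31 37 57 18 65 13]
  19. access 18: HIT. Cache (old->new): [31 37 57 18 65 13]
  20. access 18: HIT. Cache (old->new): [31 37 57 18 65 13]
  21. access 37: HIT. Cache (old->new): [31 37 57 18 65 13]
  22. access 18: HIT. Cache (old->new): [31 37 57 18 65 13]
  23. access 57: HIT. Cache (old->new): [31 37 57 18 65 13]
  24. access 31: HIT. Cache (old->new): [31 37 57 18 65 13]
  25. access 18: HIT. Cache (old->new): [31 37 57 18 65 13]
  26. access 69: MISS, evict 31. Cache (old->new): [37 57 18 65 13 69]
  27. access 65: HIT. Cache (old->new): [37 57 18 65 13 69]
  28. access 18: HIT. Cache (old->new): [37 57 18 65 13 69]
  29. access 57: HIT. Cache (old->new): [37 57 18 65 13 69]
  30. access 57: HIT. Cache (old->new): [37 57 18 65 13 69]
  31. access 37: HIT. Cache (old->new): [37 57 18 65 13 69]
  32. access 65: HIT. Cache (old->new): [37 57 18 65 13 69]
  33. access 57: HIT. Cache (old->new): [37 57 18 65 13 69]
  34. access 57: HIT. Cache (old->new): [37 57 18 65 13 69]
  35. access 57: HIT. Cache (old->new): [37 57 18 65 13 69]
  36. access 57: HIT. Cache (old->new): [37 57 18 65 13 69]
  37. access 65: HIT. Cache (old->new): [37 57 18 65 13 69]
  38. access 57: HIT. Cache (old->new): [37 57 18 65 13 69]
  39. access 31: MISS, evict 37. Cache (old->new): [57 18 65 13 69 31]
Total: 29 hits, 10 misses, 4 evictions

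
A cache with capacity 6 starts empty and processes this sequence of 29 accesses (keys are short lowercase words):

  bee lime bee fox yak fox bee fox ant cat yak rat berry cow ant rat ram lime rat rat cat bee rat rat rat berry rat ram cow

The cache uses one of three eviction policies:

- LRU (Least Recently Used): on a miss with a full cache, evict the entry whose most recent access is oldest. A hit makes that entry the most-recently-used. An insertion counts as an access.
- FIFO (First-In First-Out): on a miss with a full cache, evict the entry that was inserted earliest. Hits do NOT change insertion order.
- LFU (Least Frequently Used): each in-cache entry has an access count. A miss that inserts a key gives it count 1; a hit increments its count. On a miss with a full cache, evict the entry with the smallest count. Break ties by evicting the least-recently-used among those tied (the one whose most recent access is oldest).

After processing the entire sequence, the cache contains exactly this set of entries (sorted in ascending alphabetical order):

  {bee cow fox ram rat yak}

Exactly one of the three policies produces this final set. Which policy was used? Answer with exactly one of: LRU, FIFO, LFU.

Answer: LFU

Derivation:
Simulating under each policy and comparing final sets:
  LRU: final set = {bee berry cat cow ram rat} -> differs
  FIFO: final set = {bee berry cow lime ram rat} -> differs
  LFU: final set = {bee cow fox ram rat yak} -> MATCHES target
Only LFU produces the target set.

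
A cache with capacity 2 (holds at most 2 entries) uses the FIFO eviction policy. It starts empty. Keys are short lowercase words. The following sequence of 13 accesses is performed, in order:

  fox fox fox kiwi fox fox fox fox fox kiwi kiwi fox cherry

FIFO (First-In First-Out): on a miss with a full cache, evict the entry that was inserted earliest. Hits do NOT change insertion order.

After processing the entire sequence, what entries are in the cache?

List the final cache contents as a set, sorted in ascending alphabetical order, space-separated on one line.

Answer: cherry kiwi

Derivation:
FIFO simulation (capacity=2):
  1. access fox: MISS. Cache (old->new): [fox]
  2. access fox: HIT. Cache (old->new): [fox]
  3. access fox: HIT. Cache (old->new): [fox]
  4. access kiwi: MISS. Cache (old->new): [fox kiwi]
  5. access fox: HIT. Cache (old->new): [fox kiwi]
  6. access fox: HIT. Cache (old->new): [fox kiwi]
  7. access fox: HIT. Cache (old->new): [fox kiwi]
  8. access fox: HIT. Cache (old->new): [fox kiwi]
  9. access fox: HIT. Cache (old->new): [fox kiwi]
  10. access kiwi: HIT. Cache (old->new): [fox kiwi]
  11. access kiwi: HIT. Cache (old->new): [fox kiwi]
  12. access fox: HIT. Cache (old->new): [fox kiwi]
  13. access cherry: MISS, evict fox. Cache (old->new): [kiwi cherry]
Total: 10 hits, 3 misses, 1 evictions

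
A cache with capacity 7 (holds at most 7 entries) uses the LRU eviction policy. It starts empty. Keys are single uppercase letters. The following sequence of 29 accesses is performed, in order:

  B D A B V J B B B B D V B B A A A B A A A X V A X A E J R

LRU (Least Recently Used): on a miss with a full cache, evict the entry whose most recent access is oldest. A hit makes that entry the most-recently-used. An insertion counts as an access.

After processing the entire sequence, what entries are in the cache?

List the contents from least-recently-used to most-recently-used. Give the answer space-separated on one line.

Answer: B V X A E J R

Derivation:
LRU simulation (capacity=7):
  1. access B: MISS. Cache (LRU->MRU): [B]
  2. access D: MISS. Cache (LRU->MRU): [B D]
  3. access A: MISS. Cache (LRU->MRU): [B D A]
  4. access B: HIT. Cache (LRU->MRU): [D A B]
  5. access V: MISS. Cache (LRU->MRU): [D A B V]
  6. access J: MISS. Cache (LRU->MRU): [D A B V J]
  7. access B: HIT. Cache (LRU->MRU): [D A V J B]
  8. access B: HIT. Cache (LRU->MRU): [D A V J B]
  9. access B: HIT. Cache (LRU->MRU): [D A V J B]
  10. access B: HIT. Cache (LRU->MRU): [D A V J B]
  11. access D: HIT. Cache (LRU->MRU): [A V J B D]
  12. access V: HIT. Cache (LRU->MRU): [A J B D V]
  13. access B: HIT. Cache (LRU->MRU): [A J D V B]
  14. access B: HIT. Cache (LRU->MRU): [A J D V B]
  15. access A: HIT. Cache (LRU->MRU): [J D V B A]
  16. access A: HIT. Cache (LRU->MRU): [J D V B A]
  17. access A: HIT. Cache (LRU->MRU): [J D V B A]
  18. access B: HIT. Cache (LRU->MRU): [J D V A B]
  19. access A: HIT. Cache (LRU->MRU): [J D V B A]
  20. access A: HIT. Cache (LRU->MRU): [J D V B A]
  21. access A: HIT. Cache (LRU->MRU): [J D V B A]
  22. access X: MISS. Cache (LRU->MRU): [J D V B A X]
  23. access V: HIT. Cache (LRU->MRU): [J D B A X V]
  24. access A: HIT. Cache (LRU->MRU): [J D B X V A]
  25. access X: HIT. Cache (LRU->MRU): [J D B V A X]
  26. access A: HIT. Cache (LRU->MRU): [J D B V X A]
  27. access E: MISS. Cache (LRU->MRU): [J D B V X A E]
  28. access J: HIT. Cache (LRU->MRU): [D B V X A E J]
  29. access R: MISS, evict D. Cache (LRU->MRU): [B V X A E J R]
Total: 21 hits, 8 misses, 1 evictions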